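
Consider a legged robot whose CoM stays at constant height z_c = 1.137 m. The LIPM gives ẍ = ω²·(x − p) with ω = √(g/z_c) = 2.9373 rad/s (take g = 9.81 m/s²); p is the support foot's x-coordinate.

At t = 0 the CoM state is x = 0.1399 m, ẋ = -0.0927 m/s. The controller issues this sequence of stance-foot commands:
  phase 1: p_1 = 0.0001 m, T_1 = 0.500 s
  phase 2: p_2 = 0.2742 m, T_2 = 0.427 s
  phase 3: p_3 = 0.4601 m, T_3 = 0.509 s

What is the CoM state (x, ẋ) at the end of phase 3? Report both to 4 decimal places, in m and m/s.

x = 1.5494, ẋ = 3.3660

phase 1: p=0.0001, T=0.500, ωT=1.468650, cosh=2.286802, sinh=2.056566; start (x,ẋ)=(0.139900, -0.092700) → end (x,ẋ)=(0.254891, 0.632510)
phase 2: p=0.2742, T=0.427, ωT=1.254227, cosh=1.895212, sinh=1.609916; start (x,ẋ)=(0.254891, 0.632510) → end (x,ẋ)=(0.584279, 1.107431)
phase 3: p=0.4601, T=0.509, ωT=1.495086, cosh=2.341974, sinh=2.117745; start (x,ẋ)=(0.584279, 1.107431) → end (x,ẋ)=(1.549364, 3.366026)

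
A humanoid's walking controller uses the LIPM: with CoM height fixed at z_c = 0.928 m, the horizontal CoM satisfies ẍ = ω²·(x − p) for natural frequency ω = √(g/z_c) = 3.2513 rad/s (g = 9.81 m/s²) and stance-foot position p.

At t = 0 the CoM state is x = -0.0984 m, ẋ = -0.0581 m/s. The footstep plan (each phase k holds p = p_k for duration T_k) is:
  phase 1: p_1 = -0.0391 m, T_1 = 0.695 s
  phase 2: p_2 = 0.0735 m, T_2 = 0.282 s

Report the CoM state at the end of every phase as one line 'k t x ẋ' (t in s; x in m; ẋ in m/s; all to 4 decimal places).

phase 1: p=-0.0391, T=0.695, ωT=2.259653, cosh=4.842078, sinh=4.737691; start (x,ẋ)=(-0.098400, -0.058100) → end (x,ẋ)=(-0.410897, -1.194762)
phase 2: p=0.0735, T=0.282, ωT=0.916867, cosh=1.450605, sinh=1.050835; start (x,ẋ)=(-0.410897, -1.194762) → end (x,ẋ)=(-1.015321, -3.388107)

1 0.6950 -0.4109 -1.1948
2 0.9770 -1.0153 -3.3881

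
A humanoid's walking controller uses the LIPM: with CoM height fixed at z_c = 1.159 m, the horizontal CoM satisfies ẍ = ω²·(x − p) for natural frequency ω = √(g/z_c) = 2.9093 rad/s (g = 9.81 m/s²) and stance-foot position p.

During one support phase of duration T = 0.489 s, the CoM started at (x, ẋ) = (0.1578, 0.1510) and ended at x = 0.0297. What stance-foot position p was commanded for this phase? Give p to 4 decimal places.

p = 0.3499

ωT = 2.9093·0.489 = 1.422648; cosh(ωT) = 2.194582, sinh(ωT) = 1.953507
x(T) = p + (x₀−p)·cosh(ωT) + (ẋ₀/ω)·sinh(ωT) ⇒ p·(1 − cosh) = x(T) − x₀·cosh − (ẋ₀/ω)·sinh
numerator   = 0.0297 − (0.1578)·2.194582 − (0.1510/2.9093)·1.953507 = -0.417997
denominator = 1 − 2.194582 = -1.194582
p = -0.417997 / -1.194582 = 0.3499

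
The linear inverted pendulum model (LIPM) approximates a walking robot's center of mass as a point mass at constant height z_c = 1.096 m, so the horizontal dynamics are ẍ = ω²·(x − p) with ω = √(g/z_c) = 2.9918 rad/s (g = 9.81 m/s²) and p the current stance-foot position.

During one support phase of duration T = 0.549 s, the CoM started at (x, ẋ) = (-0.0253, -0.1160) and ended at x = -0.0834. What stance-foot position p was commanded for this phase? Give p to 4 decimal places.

ωT = 2.9918·0.549 = 1.642498; cosh(ωT) = 2.680780, sinh(ωT) = 2.487284
x(T) = p + (x₀−p)·cosh(ωT) + (ẋ₀/ω)·sinh(ωT) ⇒ p·(1 − cosh) = x(T) − x₀·cosh − (ẋ₀/ω)·sinh
numerator   = -0.0834 − (-0.0253)·2.680780 − (-0.1160/2.9918)·2.487284 = 0.080862
denominator = 1 − 2.680780 = -1.680780
p = 0.080862 / -1.680780 = -0.0481

p = -0.0481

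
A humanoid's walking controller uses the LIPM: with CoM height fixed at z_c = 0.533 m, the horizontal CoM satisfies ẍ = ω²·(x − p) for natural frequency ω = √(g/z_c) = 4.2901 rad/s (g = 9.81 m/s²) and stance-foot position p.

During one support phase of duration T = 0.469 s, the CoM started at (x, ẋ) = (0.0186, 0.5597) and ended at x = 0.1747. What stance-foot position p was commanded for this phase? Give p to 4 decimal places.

p = 0.1337

ωT = 4.2901·0.469 = 2.012057; cosh(ωT) = 3.806199, sinh(ωT) = 3.672486
x(T) = p + (x₀−p)·cosh(ωT) + (ẋ₀/ω)·sinh(ωT) ⇒ p·(1 − cosh) = x(T) − x₀·cosh − (ẋ₀/ω)·sinh
numerator   = 0.1747 − (0.0186)·3.806199 − (0.5597/4.2901)·3.672486 = -0.375219
denominator = 1 − 3.806199 = -2.806199
p = -0.375219 / -2.806199 = 0.1337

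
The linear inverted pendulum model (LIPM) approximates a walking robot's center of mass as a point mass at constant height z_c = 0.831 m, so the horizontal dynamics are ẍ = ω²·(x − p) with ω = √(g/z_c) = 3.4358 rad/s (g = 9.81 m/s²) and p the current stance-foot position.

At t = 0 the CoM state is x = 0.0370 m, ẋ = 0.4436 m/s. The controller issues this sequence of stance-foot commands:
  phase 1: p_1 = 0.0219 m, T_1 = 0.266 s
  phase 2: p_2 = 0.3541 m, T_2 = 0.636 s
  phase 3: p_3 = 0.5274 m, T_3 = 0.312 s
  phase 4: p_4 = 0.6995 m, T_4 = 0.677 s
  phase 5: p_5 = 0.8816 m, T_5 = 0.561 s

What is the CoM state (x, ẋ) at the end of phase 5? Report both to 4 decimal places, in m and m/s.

x = 1.4839, ẋ = 2.1725

phase 1: p=0.0219, T=0.266, ωT=0.913923, cosh=1.447518, sinh=1.046569; start (x,ẋ)=(0.037000, 0.443600) → end (x,ẋ)=(0.178881, 0.696415)
phase 2: p=0.3541, T=0.636, ωT=2.185169, cosh=4.502304, sinh=4.389845; start (x,ẋ)=(0.178881, 0.696415) → end (x,ẋ)=(0.455007, 0.492715)
phase 3: p=0.5274, T=0.312, ωT=1.071970, cosh=1.631730, sinh=1.289397; start (x,ẋ)=(0.455007, 0.492715) → end (x,ẋ)=(0.594181, 0.483268)
phase 4: p=0.6995, T=0.677, ωT=2.326037, cosh=5.167484, sinh=5.069802; start (x,ẋ)=(0.594181, 0.483268) → end (x,ẋ)=(0.868366, 0.662744)
phase 5: p=0.8816, T=0.561, ωT=1.927484, cosh=3.508855, sinh=3.363341; start (x,ẋ)=(0.868366, 0.662744) → end (x,ẋ)=(1.483933, 2.172550)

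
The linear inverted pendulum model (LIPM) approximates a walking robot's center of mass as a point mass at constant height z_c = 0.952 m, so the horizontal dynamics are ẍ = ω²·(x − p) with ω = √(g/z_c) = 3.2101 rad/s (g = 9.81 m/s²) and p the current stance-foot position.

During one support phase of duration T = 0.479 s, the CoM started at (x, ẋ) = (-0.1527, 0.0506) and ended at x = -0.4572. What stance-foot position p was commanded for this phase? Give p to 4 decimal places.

ωT = 3.2101·0.479 = 1.537638; cosh(ωT) = 2.434237, sinh(ωT) = 2.219348
x(T) = p + (x₀−p)·cosh(ωT) + (ẋ₀/ω)·sinh(ωT) ⇒ p·(1 − cosh) = x(T) − x₀·cosh − (ẋ₀/ω)·sinh
numerator   = -0.4572 − (-0.1527)·2.434237 − (0.0506/3.2101)·2.219348 = -0.120475
denominator = 1 − 2.434237 = -1.434237
p = -0.120475 / -1.434237 = 0.0840

p = 0.0840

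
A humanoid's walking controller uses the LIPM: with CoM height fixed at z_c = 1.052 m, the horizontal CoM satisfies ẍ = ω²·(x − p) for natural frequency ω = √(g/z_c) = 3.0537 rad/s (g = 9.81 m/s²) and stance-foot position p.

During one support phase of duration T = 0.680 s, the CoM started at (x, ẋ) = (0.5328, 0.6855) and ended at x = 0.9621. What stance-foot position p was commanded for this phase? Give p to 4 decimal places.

ωT = 3.0537·0.680 = 2.076516; cosh(ωT) = 4.050998, sinh(ωT) = 3.925632
x(T) = p + (x₀−p)·cosh(ωT) + (ẋ₀/ω)·sinh(ωT) ⇒ p·(1 − cosh) = x(T) − x₀·cosh − (ẋ₀/ω)·sinh
numerator   = 0.9621 − (0.5328)·4.050998 − (0.6855/3.0537)·3.925632 = -2.077505
denominator = 1 − 4.050998 = -3.050998
p = -2.077505 / -3.050998 = 0.6809

p = 0.6809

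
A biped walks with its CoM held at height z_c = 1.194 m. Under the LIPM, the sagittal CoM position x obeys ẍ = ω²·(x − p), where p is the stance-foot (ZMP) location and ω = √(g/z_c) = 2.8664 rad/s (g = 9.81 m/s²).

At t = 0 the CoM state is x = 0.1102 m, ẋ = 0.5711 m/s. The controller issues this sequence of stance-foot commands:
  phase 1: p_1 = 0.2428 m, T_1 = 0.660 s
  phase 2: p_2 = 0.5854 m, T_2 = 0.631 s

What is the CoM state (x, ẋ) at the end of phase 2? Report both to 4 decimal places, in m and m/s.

phase 1: p=0.2428, T=0.660, ωT=1.891824, cosh=3.391125, sinh=3.240328; start (x,ẋ)=(0.110200, 0.571100) → end (x,ẋ)=(0.438738, 0.705072)
phase 2: p=0.5854, T=0.631, ωT=1.808698, cosh=3.133183, sinh=2.969316; start (x,ẋ)=(0.438738, 0.705072) → end (x,ẋ)=(0.856269, 0.960846)

x = 0.8563, ẋ = 0.9608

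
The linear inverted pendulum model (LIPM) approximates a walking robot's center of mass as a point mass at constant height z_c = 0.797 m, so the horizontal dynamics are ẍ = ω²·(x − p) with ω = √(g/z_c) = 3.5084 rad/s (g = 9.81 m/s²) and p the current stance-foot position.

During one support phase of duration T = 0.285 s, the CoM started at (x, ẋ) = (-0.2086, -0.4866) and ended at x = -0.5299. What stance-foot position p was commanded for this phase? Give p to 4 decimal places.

ωT = 3.5084·0.285 = 0.999894; cosh(ωT) = 1.542956, sinh(ωT) = 1.175038
x(T) = p + (x₀−p)·cosh(ωT) + (ẋ₀/ω)·sinh(ωT) ⇒ p·(1 − cosh) = x(T) − x₀·cosh − (ẋ₀/ω)·sinh
numerator   = -0.5299 − (-0.2086)·1.542956 − (-0.4866/3.5084)·1.175038 = -0.045067
denominator = 1 − 1.542956 = -0.542956
p = -0.045067 / -0.542956 = 0.0830

p = 0.0830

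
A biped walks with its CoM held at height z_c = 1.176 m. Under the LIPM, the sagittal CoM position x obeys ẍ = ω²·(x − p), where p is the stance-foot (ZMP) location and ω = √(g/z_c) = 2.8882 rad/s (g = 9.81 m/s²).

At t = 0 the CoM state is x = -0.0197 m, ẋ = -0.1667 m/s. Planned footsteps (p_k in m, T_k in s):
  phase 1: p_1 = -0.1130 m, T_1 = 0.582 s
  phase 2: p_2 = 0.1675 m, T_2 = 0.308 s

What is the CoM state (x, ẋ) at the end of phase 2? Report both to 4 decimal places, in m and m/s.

x = 0.0069, ẋ = -0.1645

phase 1: p=-0.1130, T=0.582, ωT=1.680932, cosh=2.778381, sinh=2.592180; start (x,ẋ)=(-0.019700, -0.166700) → end (x,ẋ)=(-0.003392, 0.235356)
phase 2: p=0.1675, T=0.308, ωT=0.889566, cosh=1.422453, sinh=1.011619; start (x,ẋ)=(-0.003392, 0.235356) → end (x,ẋ)=(0.006851, -0.164520)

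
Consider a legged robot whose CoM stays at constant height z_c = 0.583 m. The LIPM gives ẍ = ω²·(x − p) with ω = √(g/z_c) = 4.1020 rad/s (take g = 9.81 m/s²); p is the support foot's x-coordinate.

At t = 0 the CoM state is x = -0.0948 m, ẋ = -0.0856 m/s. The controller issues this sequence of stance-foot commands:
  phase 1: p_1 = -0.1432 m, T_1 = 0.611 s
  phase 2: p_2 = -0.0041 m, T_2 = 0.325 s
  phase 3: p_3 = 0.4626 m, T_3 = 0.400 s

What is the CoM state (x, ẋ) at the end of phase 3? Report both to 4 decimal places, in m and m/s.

phase 1: p=-0.1432, T=0.611, ωT=2.506322, cosh=6.170662, sinh=6.089094; start (x,ẋ)=(-0.094800, -0.085600) → end (x,ẋ)=(0.028394, 0.680701)
phase 2: p=-0.0041, T=0.325, ωT=1.333150, cosh=2.028309, sinh=1.764663; start (x,ẋ)=(0.028394, 0.680701) → end (x,ẋ)=(0.354642, 1.615881)
phase 3: p=0.4626, T=0.400, ωT=1.640800, cosh=2.676560, sinh=2.482735; start (x,ẋ)=(0.354642, 1.615881) → end (x,ẋ)=(1.151655, 3.225535)

x = 1.1517, ẋ = 3.2255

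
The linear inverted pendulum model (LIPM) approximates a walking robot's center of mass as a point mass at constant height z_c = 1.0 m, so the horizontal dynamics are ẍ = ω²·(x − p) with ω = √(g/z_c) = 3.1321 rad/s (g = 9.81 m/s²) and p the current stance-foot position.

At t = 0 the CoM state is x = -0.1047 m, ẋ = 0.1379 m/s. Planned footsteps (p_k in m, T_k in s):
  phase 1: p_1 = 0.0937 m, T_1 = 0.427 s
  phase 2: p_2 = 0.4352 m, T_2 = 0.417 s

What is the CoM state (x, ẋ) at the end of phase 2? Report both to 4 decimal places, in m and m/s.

phase 1: p=0.0937, T=0.427, ωT=1.337407, cosh=2.035839, sinh=1.773313; start (x,ẋ)=(-0.104700, 0.137900) → end (x,ẋ)=(-0.232135, -0.821210)
phase 2: p=0.4352, T=0.417, ωT=1.306086, cosh=1.981287, sinh=1.710408; start (x,ẋ)=(-0.232135, -0.821210) → end (x,ẋ)=(-1.335437, -5.202080)

x = -1.3354, ẋ = -5.2021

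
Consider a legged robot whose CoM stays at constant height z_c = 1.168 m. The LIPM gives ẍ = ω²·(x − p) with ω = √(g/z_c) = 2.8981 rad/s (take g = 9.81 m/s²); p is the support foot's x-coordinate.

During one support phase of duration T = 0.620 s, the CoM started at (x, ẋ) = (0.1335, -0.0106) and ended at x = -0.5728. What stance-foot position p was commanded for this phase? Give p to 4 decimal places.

p = 0.4650

ωT = 2.8981·0.620 = 1.796822; cosh(ωT) = 3.098139, sinh(ωT) = 2.932314
x(T) = p + (x₀−p)·cosh(ωT) + (ẋ₀/ω)·sinh(ωT) ⇒ p·(1 − cosh) = x(T) − x₀·cosh − (ẋ₀/ω)·sinh
numerator   = -0.5728 − (0.1335)·3.098139 − (-0.0106/2.8981)·2.932314 = -0.975676
denominator = 1 − 3.098139 = -2.098139
p = -0.975676 / -2.098139 = 0.4650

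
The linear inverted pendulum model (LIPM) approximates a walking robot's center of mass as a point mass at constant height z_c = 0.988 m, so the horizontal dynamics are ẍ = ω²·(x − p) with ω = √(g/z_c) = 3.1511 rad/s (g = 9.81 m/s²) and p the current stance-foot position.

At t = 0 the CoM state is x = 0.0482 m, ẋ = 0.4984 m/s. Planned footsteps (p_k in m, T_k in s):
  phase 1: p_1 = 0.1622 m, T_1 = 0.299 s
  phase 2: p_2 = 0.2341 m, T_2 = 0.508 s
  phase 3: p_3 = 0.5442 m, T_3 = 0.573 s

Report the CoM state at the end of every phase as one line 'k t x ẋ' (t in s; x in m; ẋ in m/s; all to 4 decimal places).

1 0.2990 0.1658 0.3457
2 0.8070 0.3188 0.3800
3 1.3800 0.1969 -0.9151

phase 1: p=0.1622, T=0.299, ωT=0.942179, cosh=1.477672, sinh=1.087894; start (x,ẋ)=(0.048200, 0.498400) → end (x,ẋ)=(0.165814, 0.345672)
phase 2: p=0.2341, T=0.508, ωT=1.600759, cosh=2.579268, sinh=2.377524; start (x,ẋ)=(0.165814, 0.345672) → end (x,ẋ)=(0.318785, 0.379998)
phase 3: p=0.5442, T=0.573, ωT=1.805580, cosh=3.123940, sinh=2.959561; start (x,ẋ)=(0.318785, 0.379998) → end (x,ẋ)=(0.196917, -0.915101)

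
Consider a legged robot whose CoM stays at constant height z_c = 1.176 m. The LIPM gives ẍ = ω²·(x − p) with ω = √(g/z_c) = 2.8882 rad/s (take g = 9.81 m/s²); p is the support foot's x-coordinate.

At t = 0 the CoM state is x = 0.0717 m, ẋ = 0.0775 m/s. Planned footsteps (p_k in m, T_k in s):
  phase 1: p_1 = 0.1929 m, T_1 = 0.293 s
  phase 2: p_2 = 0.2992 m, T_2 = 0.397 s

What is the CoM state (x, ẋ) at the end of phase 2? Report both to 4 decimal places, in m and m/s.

x = -0.2412, ẋ = -1.4050

phase 1: p=0.1929, T=0.293, ωT=0.846243, cosh=1.379948, sinh=0.950924; start (x,ẋ)=(0.071700, 0.077500) → end (x,ẋ)=(0.051167, -0.225925)
phase 2: p=0.2992, T=0.397, ωT=1.146615, cosh=1.732616, sinh=1.414906; start (x,ẋ)=(0.051167, -0.225925) → end (x,ẋ)=(-0.241225, -1.405037)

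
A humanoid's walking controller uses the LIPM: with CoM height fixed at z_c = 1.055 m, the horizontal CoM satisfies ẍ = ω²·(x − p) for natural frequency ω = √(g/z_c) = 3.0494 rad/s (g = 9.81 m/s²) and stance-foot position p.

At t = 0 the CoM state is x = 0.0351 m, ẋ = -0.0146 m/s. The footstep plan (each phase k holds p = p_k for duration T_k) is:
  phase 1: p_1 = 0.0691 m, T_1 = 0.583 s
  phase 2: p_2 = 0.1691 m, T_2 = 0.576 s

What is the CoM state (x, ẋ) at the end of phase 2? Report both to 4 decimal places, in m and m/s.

x = -0.7942, ẋ = -2.8822

phase 1: p=0.0691, T=0.583, ωT=1.777800, cosh=3.042918, sinh=2.873908; start (x,ẋ)=(0.035100, -0.014600) → end (x,ẋ)=(-0.048119, -0.342392)
phase 2: p=0.1691, T=0.576, ωT=1.756454, cosh=2.982261, sinh=2.809605; start (x,ẋ)=(-0.048119, -0.342392) → end (x,ẋ)=(-0.794171, -2.882150)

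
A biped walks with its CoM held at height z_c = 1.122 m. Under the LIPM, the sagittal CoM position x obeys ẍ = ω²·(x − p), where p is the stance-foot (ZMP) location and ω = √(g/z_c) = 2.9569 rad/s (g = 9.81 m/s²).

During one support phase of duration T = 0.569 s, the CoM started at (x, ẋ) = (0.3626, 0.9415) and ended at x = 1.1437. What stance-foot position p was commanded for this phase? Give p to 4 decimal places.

p = 0.3882

ωT = 2.9569·0.569 = 1.682476; cosh(ωT) = 2.782386, sinh(ωT) = 2.596473
x(T) = p + (x₀−p)·cosh(ωT) + (ẋ₀/ω)·sinh(ωT) ⇒ p·(1 − cosh) = x(T) − x₀·cosh − (ẋ₀/ω)·sinh
numerator   = 1.1437 − (0.3626)·2.782386 − (0.9415/2.9569)·2.596473 = -0.691930
denominator = 1 − 2.782386 = -1.782386
p = -0.691930 / -1.782386 = 0.3882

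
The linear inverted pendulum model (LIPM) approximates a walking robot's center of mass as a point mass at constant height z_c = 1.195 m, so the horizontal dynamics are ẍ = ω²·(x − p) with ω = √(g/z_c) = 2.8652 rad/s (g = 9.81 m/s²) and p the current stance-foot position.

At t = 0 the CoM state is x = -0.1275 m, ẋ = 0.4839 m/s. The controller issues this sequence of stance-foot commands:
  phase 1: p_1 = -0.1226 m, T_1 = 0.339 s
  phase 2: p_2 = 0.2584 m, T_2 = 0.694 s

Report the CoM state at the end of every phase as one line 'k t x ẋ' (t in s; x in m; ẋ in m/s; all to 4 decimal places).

phase 1: p=-0.1226, T=0.339, ωT=0.971303, cosh=1.509986, sinh=1.131397; start (x,ẋ)=(-0.127500, 0.483900) → end (x,ẋ)=(0.061081, 0.714798)
phase 2: p=0.2584, T=0.694, ωT=1.988449, cosh=3.720551, sinh=3.583644; start (x,ẋ)=(0.061081, 0.714798) → end (x,ẋ)=(0.418298, 0.633403)

1 0.3390 0.0611 0.7148
2 1.0330 0.4183 0.6334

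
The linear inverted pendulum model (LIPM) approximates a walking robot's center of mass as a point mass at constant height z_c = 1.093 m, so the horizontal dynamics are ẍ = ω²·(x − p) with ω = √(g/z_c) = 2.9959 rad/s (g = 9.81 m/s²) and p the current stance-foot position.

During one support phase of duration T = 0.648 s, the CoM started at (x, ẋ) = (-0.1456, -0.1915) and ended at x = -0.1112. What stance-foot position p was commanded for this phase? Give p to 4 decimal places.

p = -0.2444

ωT = 2.9959·0.648 = 1.941343; cosh(ωT) = 3.555808, sinh(ωT) = 3.412297
x(T) = p + (x₀−p)·cosh(ωT) + (ẋ₀/ω)·sinh(ωT) ⇒ p·(1 − cosh) = x(T) − x₀·cosh − (ẋ₀/ω)·sinh
numerator   = -0.1112 − (-0.1456)·3.555808 − (-0.1915/2.9959)·3.412297 = 0.624642
denominator = 1 − 3.555808 = -2.555808
p = 0.624642 / -2.555808 = -0.2444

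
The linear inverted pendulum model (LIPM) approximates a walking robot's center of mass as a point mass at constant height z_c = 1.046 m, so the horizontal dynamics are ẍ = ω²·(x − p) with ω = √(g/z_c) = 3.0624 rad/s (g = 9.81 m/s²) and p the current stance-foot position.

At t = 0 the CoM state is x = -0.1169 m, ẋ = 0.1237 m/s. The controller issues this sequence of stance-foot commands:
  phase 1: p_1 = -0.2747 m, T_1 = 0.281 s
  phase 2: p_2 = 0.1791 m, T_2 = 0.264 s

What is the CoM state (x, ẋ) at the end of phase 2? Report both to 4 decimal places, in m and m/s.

x = 0.1057, ẋ = 0.3266

phase 1: p=-0.2747, T=0.281, ωT=0.860534, cosh=1.393680, sinh=0.970744; start (x,ẋ)=(-0.116900, 0.123700) → end (x,ẋ)=(-0.015566, 0.641507)
phase 2: p=0.1791, T=0.264, ωT=0.808474, cosh=1.345009, sinh=0.899471; start (x,ẋ)=(-0.015566, 0.641507) → end (x,ẋ)=(0.105693, 0.326618)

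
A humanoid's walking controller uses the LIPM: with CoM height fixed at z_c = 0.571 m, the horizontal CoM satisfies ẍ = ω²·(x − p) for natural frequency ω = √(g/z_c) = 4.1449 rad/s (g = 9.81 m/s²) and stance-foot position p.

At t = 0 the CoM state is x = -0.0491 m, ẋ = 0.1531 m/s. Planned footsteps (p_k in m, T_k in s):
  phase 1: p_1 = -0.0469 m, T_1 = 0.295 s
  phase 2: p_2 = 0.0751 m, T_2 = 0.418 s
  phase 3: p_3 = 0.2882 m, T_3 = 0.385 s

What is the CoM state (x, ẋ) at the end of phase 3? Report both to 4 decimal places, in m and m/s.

x = -0.3173, ẋ = -2.3109

phase 1: p=-0.0469, T=0.295, ωT=1.222745, cosh=1.845460, sinh=1.551040; start (x,ẋ)=(-0.049100, 0.153100) → end (x,ẋ)=(0.006331, 0.268396)
phase 2: p=0.0751, T=0.418, ωT=1.732568, cosh=2.915994, sinh=2.739165; start (x,ẋ)=(0.006331, 0.268396) → end (x,ẋ)=(0.051939, 0.001865)
phase 3: p=0.2882, T=0.385, ωT=1.595786, cosh=2.567478, sinh=2.364729; start (x,ẋ)=(0.051939, 0.001865) → end (x,ẋ)=(-0.317330, -2.310935)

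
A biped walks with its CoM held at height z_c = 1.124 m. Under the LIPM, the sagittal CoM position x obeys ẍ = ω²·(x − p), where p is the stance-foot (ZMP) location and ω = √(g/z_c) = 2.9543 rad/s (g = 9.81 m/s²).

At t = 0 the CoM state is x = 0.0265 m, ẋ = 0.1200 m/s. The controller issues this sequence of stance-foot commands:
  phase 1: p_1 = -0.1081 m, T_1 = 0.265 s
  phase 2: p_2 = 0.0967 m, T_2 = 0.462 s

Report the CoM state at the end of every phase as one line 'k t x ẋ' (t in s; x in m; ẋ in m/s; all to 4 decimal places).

1 0.2650 0.1050 0.5028
2 0.7270 0.4256 1.0936

phase 1: p=-0.1081, T=0.265, ωT=0.782890, cosh=1.322434, sinh=0.865351; start (x,ẋ)=(0.026500, 0.120000) → end (x,ẋ)=(0.105049, 0.502798)
phase 2: p=0.0967, T=0.462, ωT=1.364887, cosh=2.085344, sinh=1.829935; start (x,ẋ)=(0.105049, 0.502798) → end (x,ẋ)=(0.425551, 1.093643)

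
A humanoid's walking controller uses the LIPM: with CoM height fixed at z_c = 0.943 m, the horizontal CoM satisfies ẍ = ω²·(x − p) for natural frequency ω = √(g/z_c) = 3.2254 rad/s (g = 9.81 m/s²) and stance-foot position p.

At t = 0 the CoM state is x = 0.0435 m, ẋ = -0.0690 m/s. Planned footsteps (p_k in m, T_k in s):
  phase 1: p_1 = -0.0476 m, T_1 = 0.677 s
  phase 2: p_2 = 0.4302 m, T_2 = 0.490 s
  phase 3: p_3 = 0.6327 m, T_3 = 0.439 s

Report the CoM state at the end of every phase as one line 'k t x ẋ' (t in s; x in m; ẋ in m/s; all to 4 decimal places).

phase 1: p=-0.0476, T=0.677, ωT=2.183596, cosh=4.495404, sinh=4.382769; start (x,ẋ)=(0.043500, -0.069000) → end (x,ẋ)=(0.268172, 0.977623)
phase 2: p=0.4302, T=0.490, ωT=1.580446, cosh=2.531502, sinh=2.325619; start (x,ẋ)=(0.268172, 0.977623) → end (x,ẋ)=(0.724924, 1.259476)
phase 3: p=0.6327, T=0.439, ωT=1.415951, cosh=2.181548, sinh=1.938853; start (x,ẋ)=(0.724924, 1.259476) → end (x,ẋ)=(1.590989, 3.324340)

1 0.6770 0.2682 0.9776
2 1.1670 0.7249 1.2595
3 1.6060 1.5910 3.3243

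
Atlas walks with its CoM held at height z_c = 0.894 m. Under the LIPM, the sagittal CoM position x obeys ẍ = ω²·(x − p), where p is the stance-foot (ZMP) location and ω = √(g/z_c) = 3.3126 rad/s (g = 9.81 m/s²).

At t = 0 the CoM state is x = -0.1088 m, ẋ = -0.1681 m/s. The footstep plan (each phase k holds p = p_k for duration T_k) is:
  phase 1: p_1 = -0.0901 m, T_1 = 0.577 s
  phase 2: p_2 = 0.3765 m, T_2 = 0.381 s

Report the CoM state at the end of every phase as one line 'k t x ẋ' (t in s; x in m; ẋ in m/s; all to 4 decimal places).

phase 1: p=-0.0901, T=0.577, ωT=1.911370, cosh=3.455113, sinh=3.307235; start (x,ẋ)=(-0.108800, -0.168100) → end (x,ẋ)=(-0.322538, -0.785673)
phase 2: p=0.3765, T=0.381, ωT=1.262101, cosh=1.907947, sinh=1.624888; start (x,ẋ)=(-0.322538, -0.785673) → end (x,ẋ)=(-1.342614, -5.261669)

1 0.5770 -0.3225 -0.7857
2 0.9580 -1.3426 -5.2617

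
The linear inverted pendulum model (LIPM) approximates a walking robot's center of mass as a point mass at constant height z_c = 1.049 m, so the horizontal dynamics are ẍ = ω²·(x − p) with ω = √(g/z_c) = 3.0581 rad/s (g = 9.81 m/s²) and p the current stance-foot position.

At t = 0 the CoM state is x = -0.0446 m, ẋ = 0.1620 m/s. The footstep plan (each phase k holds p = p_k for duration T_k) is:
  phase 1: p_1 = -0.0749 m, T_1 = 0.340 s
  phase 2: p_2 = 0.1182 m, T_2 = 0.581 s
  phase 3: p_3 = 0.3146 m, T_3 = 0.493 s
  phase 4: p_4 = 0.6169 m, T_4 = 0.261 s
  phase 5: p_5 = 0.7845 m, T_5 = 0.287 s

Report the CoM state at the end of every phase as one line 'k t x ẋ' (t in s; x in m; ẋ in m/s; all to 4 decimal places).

1 0.3400 0.0389 0.3724
2 0.9210 0.2266 0.4356
3 1.4140 0.4121 0.4541
4 1.6750 0.4748 0.0518
5 1.9620 0.3645 -0.8691

phase 1: p=-0.0749, T=0.340, ωT=1.039754, cosh=1.591031, sinh=1.237490; start (x,ẋ)=(-0.044600, 0.162000) → end (x,ẋ)=(0.038863, 0.372413)
phase 2: p=0.1182, T=0.581, ωT=1.776756, cosh=3.039919, sinh=2.870733; start (x,ẋ)=(0.038863, 0.372413) → end (x,ẋ)=(0.226618, 0.435609)
phase 3: p=0.3146, T=0.493, ωT=1.507643, cosh=2.368753, sinh=2.147322; start (x,ẋ)=(0.226618, 0.435609) → end (x,ẋ)=(0.412067, 0.454098)
phase 4: p=0.6169, T=0.261, ωT=0.798164, cosh=1.335807, sinh=0.885652; start (x,ẋ)=(0.412067, 0.454098) → end (x,ẋ)=(0.474793, 0.051815)
phase 5: p=0.7845, T=0.287, ωT=0.877675, cosh=1.410524, sinh=0.994776; start (x,ẋ)=(0.474793, 0.051815) → end (x,ẋ)=(0.364506, -0.869080)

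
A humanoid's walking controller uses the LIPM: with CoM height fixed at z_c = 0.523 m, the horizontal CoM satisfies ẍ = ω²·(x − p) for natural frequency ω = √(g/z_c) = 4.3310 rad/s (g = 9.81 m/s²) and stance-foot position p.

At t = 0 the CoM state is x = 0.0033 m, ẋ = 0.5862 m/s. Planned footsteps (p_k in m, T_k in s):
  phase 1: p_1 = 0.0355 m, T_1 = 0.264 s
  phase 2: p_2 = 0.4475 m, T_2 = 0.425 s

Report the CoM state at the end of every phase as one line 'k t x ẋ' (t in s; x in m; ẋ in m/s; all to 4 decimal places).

phase 1: p=0.0355, T=0.264, ωT=1.143384, cosh=1.728053, sinh=1.409314; start (x,ẋ)=(0.003300, 0.586200) → end (x,ẋ)=(0.170607, 0.816444)
phase 2: p=0.4475, T=0.425, ωT=1.840675, cosh=3.229750, sinh=3.071040; start (x,ẋ)=(0.170607, 0.816444) → end (x,ẋ)=(0.132132, -1.045951)

1 0.2640 0.1706 0.8164
2 0.6890 0.1321 -1.0460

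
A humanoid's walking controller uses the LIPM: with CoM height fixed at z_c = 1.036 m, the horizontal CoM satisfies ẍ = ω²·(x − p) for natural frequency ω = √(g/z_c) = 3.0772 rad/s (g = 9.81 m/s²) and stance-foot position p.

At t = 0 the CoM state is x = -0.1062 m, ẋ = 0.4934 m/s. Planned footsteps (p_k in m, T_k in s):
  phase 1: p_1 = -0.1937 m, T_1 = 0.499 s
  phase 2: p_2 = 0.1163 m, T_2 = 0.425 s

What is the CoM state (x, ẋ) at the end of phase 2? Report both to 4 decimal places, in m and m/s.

x = 1.6271, ẋ = 4.9202

phase 1: p=-0.1937, T=0.499, ωT=1.535523, cosh=2.429548, sinh=2.214205; start (x,ẋ)=(-0.106200, 0.493400) → end (x,ẋ)=(0.373912, 1.794925)
phase 2: p=0.1163, T=0.425, ωT=1.307810, cosh=1.984239, sinh=1.713827; start (x,ẋ)=(0.373912, 1.794925) → end (x,ẋ)=(1.627136, 4.920152)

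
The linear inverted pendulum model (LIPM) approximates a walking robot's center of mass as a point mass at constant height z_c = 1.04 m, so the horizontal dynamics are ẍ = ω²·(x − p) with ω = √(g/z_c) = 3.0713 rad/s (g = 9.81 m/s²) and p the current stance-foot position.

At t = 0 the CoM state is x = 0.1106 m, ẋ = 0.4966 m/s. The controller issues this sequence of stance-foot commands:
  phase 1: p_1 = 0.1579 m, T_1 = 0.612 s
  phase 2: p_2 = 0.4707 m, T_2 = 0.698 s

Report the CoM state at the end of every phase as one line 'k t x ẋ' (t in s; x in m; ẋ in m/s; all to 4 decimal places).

1 0.6120 0.5166 1.1998
2 1.3100 2.3129 5.7819

phase 1: p=0.1579, T=0.612, ωT=1.879636, cosh=3.351881, sinh=3.199236; start (x,ẋ)=(0.110600, 0.496600) → end (x,ẋ)=(0.516642, 1.199783)
phase 2: p=0.4707, T=0.698, ωT=2.143767, cosh=4.324366, sinh=4.207153; start (x,ẋ)=(0.516642, 1.199783) → end (x,ẋ)=(2.312867, 5.781938)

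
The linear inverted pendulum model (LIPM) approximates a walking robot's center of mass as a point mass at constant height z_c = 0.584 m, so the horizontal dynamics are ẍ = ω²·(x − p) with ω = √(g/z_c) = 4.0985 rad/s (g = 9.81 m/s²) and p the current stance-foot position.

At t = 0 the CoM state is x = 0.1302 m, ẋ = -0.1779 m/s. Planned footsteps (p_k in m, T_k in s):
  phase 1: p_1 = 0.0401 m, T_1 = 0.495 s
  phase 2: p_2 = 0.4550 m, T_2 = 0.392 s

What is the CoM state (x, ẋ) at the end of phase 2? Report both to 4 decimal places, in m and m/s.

x = 0.2660, ẋ = -0.4478

phase 1: p=0.0401, T=0.495, ωT=2.028757, cosh=3.868065, sinh=3.736566; start (x,ẋ)=(0.130200, -0.177900) → end (x,ẋ)=(0.226423, 0.691691)
phase 2: p=0.4550, T=0.392, ωT=1.606612, cosh=2.593228, sinh=2.392662; start (x,ẋ)=(0.226423, 0.691691) → end (x,ẋ)=(0.266049, -0.447789)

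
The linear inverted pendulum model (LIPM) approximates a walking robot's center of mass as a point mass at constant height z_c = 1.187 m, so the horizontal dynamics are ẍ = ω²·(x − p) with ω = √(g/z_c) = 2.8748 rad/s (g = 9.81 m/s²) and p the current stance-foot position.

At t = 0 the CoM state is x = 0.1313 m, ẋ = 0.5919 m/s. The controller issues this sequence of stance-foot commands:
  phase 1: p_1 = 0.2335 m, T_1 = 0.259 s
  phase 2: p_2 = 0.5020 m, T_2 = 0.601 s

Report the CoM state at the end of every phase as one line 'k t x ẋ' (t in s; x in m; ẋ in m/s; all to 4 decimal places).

phase 1: p=0.2335, T=0.259, ωT=0.744573, cosh=1.290240, sinh=0.815303; start (x,ẋ)=(0.131300, 0.591900) → end (x,ẋ)=(0.269502, 0.524153)
phase 2: p=0.5020, T=0.601, ωT=1.727755, cosh=2.902843, sinh=2.725160; start (x,ẋ)=(0.269502, 0.524153) → end (x,ẋ)=(0.323966, -0.299920)

1 0.2590 0.2695 0.5242
2 0.8600 0.3240 -0.2999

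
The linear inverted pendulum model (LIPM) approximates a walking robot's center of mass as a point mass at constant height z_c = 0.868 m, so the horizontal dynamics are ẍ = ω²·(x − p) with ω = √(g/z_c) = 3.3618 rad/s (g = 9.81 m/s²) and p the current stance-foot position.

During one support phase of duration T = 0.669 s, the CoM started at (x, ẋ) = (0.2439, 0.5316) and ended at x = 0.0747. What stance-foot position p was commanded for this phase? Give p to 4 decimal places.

ωT = 3.3618·0.669 = 2.249044; cosh(ωT) = 4.792086, sinh(ωT) = 4.686586
x(T) = p + (x₀−p)·cosh(ωT) + (ẋ₀/ω)·sinh(ωT) ⇒ p·(1 − cosh) = x(T) − x₀·cosh − (ẋ₀/ω)·sinh
numerator   = 0.0747 − (0.2439)·4.792086 − (0.5316/3.3618)·4.686586 = -1.835178
denominator = 1 − 4.792086 = -3.792086
p = -1.835178 / -3.792086 = 0.4839

p = 0.4839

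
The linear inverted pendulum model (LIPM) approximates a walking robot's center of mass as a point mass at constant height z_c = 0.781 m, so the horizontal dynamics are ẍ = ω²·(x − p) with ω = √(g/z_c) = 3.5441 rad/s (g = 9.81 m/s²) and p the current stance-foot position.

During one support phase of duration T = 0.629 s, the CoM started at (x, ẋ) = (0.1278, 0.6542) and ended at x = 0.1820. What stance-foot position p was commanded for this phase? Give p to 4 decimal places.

ωT = 3.5441·0.629 = 2.229239; cosh(ωT) = 4.700200, sinh(ωT) = 4.592590
x(T) = p + (x₀−p)·cosh(ωT) + (ẋ₀/ω)·sinh(ωT) ⇒ p·(1 − cosh) = x(T) − x₀·cosh − (ẋ₀/ω)·sinh
numerator   = 0.1820 − (0.1278)·4.700200 − (0.6542/3.5441)·4.592590 = -1.266425
denominator = 1 − 4.700200 = -3.700200
p = -1.266425 / -3.700200 = 0.3423

p = 0.3423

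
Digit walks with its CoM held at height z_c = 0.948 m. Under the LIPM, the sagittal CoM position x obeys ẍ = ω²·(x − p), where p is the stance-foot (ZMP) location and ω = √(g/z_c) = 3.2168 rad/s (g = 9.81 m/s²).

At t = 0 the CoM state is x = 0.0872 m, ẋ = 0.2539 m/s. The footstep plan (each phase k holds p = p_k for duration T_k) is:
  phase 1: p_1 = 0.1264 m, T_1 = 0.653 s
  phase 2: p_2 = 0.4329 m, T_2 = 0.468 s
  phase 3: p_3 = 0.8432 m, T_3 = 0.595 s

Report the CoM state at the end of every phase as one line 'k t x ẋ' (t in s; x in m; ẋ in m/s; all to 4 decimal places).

phase 1: p=0.1264, T=0.653, ωT=2.100570, cosh=4.146608, sinh=4.024221; start (x,ẋ)=(0.087200, 0.253900) → end (x,ẋ)=(0.281482, 0.545375)
phase 2: p=0.4329, T=0.468, ωT=1.505462, cosh=2.364076, sinh=2.142161; start (x,ẋ)=(0.281482, 0.545375) → end (x,ẋ)=(0.438118, 0.245903)
phase 3: p=0.8432, T=0.595, ωT=1.913996, cosh=3.463809, sinh=3.316319; start (x,ẋ)=(0.438118, 0.245903) → end (x,ẋ)=(-0.306415, -3.469625)

1 0.6530 0.2815 0.5454
2 1.1210 0.4381 0.2459
3 1.7160 -0.3064 -3.4696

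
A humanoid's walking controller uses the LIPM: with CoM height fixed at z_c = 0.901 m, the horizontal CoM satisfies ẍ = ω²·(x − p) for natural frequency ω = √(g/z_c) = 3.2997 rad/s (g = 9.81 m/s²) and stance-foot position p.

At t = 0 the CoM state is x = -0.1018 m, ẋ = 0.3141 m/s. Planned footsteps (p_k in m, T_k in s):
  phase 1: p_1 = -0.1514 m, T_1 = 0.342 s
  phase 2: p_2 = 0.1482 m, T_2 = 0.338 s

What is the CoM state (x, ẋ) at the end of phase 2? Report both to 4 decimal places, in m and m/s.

x = 0.3223, ẋ = 0.9146

phase 1: p=-0.1514, T=0.342, ωT=1.128497, cosh=1.707264, sinh=1.383745; start (x,ẋ)=(-0.101800, 0.314100) → end (x,ẋ)=(0.065000, 0.762722)
phase 2: p=0.1482, T=0.338, ωT=1.115299, cosh=1.689148, sinh=1.361331; start (x,ẋ)=(0.065000, 0.762722) → end (x,ẋ)=(0.322332, 0.914616)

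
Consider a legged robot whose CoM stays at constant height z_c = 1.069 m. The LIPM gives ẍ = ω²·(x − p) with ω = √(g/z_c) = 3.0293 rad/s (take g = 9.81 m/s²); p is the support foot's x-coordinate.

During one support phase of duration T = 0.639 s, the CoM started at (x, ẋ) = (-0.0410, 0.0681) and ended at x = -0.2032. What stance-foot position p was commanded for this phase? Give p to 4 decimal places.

p = 0.0530

ωT = 3.0293·0.639 = 1.935723; cosh(ωT) = 3.536685, sinh(ωT) = 3.392365
x(T) = p + (x₀−p)·cosh(ωT) + (ẋ₀/ω)·sinh(ωT) ⇒ p·(1 − cosh) = x(T) − x₀·cosh − (ẋ₀/ω)·sinh
numerator   = -0.2032 − (-0.0410)·3.536685 − (0.0681/3.0293)·3.392365 = -0.134458
denominator = 1 − 3.536685 = -2.536685
p = -0.134458 / -2.536685 = 0.0530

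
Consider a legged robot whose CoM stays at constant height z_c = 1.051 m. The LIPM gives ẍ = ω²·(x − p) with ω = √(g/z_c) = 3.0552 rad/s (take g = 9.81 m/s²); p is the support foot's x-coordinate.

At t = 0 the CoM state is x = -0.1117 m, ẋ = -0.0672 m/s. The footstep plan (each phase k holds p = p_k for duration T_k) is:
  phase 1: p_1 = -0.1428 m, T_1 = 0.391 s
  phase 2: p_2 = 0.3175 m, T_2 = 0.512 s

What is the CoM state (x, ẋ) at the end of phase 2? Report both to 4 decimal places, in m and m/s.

x = -0.7571, ẋ = -2.9990

phase 1: p=-0.1428, T=0.391, ωT=1.194583, cosh=1.802506, sinh=1.499675; start (x,ẋ)=(-0.111700, -0.067200) → end (x,ẋ)=(-0.119728, 0.021366)
phase 2: p=0.3175, T=0.512, ωT=1.564262, cosh=2.494195, sinh=2.284953; start (x,ẋ)=(-0.119728, 0.021366) → end (x,ẋ)=(-0.757052, -2.998992)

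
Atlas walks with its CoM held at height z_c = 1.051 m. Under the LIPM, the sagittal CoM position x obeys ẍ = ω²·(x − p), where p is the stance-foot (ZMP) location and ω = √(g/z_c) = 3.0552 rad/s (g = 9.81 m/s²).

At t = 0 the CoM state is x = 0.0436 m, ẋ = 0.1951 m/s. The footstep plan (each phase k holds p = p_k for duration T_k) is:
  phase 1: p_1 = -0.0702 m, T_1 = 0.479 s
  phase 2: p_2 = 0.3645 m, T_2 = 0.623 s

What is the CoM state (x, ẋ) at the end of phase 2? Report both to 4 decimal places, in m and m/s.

phase 1: p=-0.0702, T=0.479, ωT=1.463441, cosh=2.276120, sinh=2.044681; start (x,ẋ)=(0.043600, 0.195100) → end (x,ẋ)=(0.319392, 1.154969)
phase 2: p=0.3645, T=0.623, ωT=1.903390, cosh=3.428829, sinh=3.279766; start (x,ẋ)=(0.319392, 1.154969) → end (x,ẋ)=(1.449697, 3.508198)

x = 1.4497, ẋ = 3.5082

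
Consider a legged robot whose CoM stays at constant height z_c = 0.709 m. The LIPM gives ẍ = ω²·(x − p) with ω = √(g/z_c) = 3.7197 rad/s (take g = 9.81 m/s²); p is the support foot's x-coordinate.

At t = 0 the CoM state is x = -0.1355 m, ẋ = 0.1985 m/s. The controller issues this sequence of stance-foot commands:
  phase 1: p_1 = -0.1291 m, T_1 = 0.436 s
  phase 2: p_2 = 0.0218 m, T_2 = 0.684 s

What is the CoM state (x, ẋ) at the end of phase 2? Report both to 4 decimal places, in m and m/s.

phase 1: p=-0.1291, T=0.436, ωT=1.621789, cosh=2.629842, sinh=2.432297; start (x,ẋ)=(-0.135500, 0.198500) → end (x,ẋ)=(-0.016133, 0.464120)
phase 2: p=0.0218, T=0.684, ωT=2.544275, cosh=6.406260, sinh=6.327730; start (x,ẋ)=(-0.016133, 0.464120) → end (x,ẋ)=(0.568327, 2.080445)

x = 0.5683, ẋ = 2.0804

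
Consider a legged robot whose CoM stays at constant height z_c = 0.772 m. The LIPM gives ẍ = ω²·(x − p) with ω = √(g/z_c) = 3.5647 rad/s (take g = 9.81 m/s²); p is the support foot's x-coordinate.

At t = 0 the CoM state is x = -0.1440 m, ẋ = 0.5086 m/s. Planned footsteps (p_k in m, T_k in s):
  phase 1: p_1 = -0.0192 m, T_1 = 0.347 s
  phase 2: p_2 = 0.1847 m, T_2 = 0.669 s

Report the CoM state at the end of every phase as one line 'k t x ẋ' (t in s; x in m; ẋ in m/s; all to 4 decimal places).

phase 1: p=-0.0192, T=0.347, ωT=1.236951, cosh=1.867680, sinh=1.577413; start (x,ẋ)=(-0.144000, 0.508600) → end (x,ẋ)=(-0.027226, 0.248152)
phase 2: p=0.1847, T=0.669, ωT=2.384784, cosh=5.474415, sinh=5.382306; start (x,ẋ)=(-0.027226, 0.248152) → end (x,ẋ)=(-0.600791, -2.707599)

1 0.3470 -0.0272 0.2482
2 1.0160 -0.6008 -2.7076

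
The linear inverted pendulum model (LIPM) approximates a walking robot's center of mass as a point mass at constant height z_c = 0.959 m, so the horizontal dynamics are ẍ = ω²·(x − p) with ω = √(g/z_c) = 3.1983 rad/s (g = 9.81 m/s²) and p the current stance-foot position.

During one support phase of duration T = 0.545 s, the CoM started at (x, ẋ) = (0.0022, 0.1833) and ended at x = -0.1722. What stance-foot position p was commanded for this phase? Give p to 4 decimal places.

ωT = 3.1983·0.545 = 1.743074; cosh(ωT) = 2.944931, sinh(ωT) = 2.769950
x(T) = p + (x₀−p)·cosh(ωT) + (ẋ₀/ω)·sinh(ωT) ⇒ p·(1 − cosh) = x(T) − x₀·cosh − (ẋ₀/ω)·sinh
numerator   = -0.1722 − (0.0022)·2.944931 − (0.1833/3.1983)·2.769950 = -0.337429
denominator = 1 − 2.944931 = -1.944931
p = -0.337429 / -1.944931 = 0.1735

p = 0.1735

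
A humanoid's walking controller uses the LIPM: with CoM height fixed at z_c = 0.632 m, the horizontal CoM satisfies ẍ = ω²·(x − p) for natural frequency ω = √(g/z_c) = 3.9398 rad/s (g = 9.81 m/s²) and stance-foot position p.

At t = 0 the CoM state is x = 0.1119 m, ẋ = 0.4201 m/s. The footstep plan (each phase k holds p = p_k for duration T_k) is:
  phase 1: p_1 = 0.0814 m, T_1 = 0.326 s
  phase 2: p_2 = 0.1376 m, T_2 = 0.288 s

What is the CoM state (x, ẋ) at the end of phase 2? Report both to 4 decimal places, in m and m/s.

x = 0.8081, ẋ = 2.7396

phase 1: p=0.0814, T=0.326, ωT=1.284375, cosh=1.944616, sinh=1.667793; start (x,ẋ)=(0.111900, 0.420100) → end (x,ẋ)=(0.318547, 1.017342)
phase 2: p=0.1376, T=0.288, ωT=1.134662, cosh=1.715827, sinh=1.394296; start (x,ẋ)=(0.318547, 1.017342) → end (x,ẋ)=(0.808112, 2.739570)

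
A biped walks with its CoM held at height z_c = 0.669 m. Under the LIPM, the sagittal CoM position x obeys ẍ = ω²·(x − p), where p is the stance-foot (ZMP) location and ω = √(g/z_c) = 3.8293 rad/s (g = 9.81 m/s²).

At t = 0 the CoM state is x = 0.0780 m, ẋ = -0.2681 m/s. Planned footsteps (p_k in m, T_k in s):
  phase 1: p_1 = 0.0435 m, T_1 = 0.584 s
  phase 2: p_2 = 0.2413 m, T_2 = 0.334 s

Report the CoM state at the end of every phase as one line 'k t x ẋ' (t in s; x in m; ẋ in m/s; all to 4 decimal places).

phase 1: p=0.0435, T=0.584, ωT=2.236311, cosh=4.732798, sinh=4.625947; start (x,ẋ)=(0.078000, -0.268100) → end (x,ẋ)=(-0.117094, -0.657726)
phase 2: p=0.2413, T=0.334, ωT=1.278986, cosh=1.935657, sinh=1.657338; start (x,ẋ)=(-0.117094, -0.657726) → end (x,ẋ)=(-0.737094, -3.547658)

1 0.5840 -0.1171 -0.6577
2 0.9180 -0.7371 -3.5477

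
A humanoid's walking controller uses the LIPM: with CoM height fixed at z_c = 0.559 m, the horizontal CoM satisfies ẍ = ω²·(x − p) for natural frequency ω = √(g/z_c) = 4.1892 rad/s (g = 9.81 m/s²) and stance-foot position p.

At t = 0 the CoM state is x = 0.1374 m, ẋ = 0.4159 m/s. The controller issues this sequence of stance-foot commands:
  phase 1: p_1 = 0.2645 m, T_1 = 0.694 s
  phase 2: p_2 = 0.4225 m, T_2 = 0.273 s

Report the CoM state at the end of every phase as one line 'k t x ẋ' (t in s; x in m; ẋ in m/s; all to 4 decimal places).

phase 1: p=0.2645, T=0.694, ωT=2.907305, cosh=9.181006, sinh=9.126384; start (x,ẋ)=(0.137400, 0.415900) → end (x,ẋ)=(0.003653, -1.040938)
phase 2: p=0.4225, T=0.273, ωT=1.143652, cosh=1.728430, sinh=1.409777; start (x,ẋ)=(0.003653, -1.040938) → end (x,ẋ)=(-0.651751, -4.272829)

1 0.6940 0.0037 -1.0409
2 0.9670 -0.6518 -4.2728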